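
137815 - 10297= 127518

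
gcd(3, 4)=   1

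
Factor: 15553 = 103^1*151^1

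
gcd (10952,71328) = 8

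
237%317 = 237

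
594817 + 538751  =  1133568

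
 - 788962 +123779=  - 665183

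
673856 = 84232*8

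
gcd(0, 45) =45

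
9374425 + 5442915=14817340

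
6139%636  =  415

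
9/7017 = 3/2339 = 0.00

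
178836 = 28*6387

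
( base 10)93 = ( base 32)2t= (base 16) 5d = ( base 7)162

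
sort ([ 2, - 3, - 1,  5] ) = [ - 3, - 1, 2, 5]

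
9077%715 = 497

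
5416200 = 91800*59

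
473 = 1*473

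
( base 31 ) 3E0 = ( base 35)2or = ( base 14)12cd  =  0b110011110101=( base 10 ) 3317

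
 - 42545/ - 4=10636 + 1/4 =10636.25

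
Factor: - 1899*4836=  - 2^2*3^3 *13^1*31^1*211^1 = - 9183564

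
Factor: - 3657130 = -2^1*5^1*229^1*1597^1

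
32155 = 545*59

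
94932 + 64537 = 159469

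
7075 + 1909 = 8984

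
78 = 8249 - 8171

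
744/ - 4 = -186+0/1 = - 186.00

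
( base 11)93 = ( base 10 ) 102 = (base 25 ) 42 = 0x66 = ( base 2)1100110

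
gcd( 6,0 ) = 6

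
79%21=16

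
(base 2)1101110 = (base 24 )4E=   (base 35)35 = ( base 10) 110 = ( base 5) 420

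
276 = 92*3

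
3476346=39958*87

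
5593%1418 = 1339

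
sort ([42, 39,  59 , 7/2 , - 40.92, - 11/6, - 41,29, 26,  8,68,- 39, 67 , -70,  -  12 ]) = [ - 70, - 41, -40.92,-39, - 12, - 11/6, 7/2, 8, 26,29, 39, 42,59, 67,68]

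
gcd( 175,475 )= 25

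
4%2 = 0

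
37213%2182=119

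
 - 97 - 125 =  - 222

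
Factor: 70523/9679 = 109^1*647^1*9679^( - 1)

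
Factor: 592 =2^4*37^1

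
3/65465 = 3/65465 = 0.00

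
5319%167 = 142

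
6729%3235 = 259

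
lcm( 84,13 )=1092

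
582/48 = 12 + 1/8 = 12.12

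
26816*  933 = 25019328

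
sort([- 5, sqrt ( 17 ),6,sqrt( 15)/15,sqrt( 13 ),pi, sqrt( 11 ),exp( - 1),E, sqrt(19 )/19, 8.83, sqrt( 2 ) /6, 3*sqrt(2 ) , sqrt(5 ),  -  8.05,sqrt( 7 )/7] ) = [ - 8.05,  -  5 , sqrt( 19) /19,sqrt( 2) /6,sqrt( 15 )/15,exp(-1 ),sqrt( 7) /7,sqrt( 5),E,pi,  sqrt( 11 ),sqrt(13), sqrt( 17),3*sqrt(2),6, 8.83] 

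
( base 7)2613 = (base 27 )19i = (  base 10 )990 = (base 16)3de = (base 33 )U0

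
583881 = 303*1927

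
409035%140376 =128283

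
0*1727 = 0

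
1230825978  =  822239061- - 408586917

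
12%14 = 12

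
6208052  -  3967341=2240711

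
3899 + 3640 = 7539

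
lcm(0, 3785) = 0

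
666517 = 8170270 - 7503753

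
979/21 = 979/21 = 46.62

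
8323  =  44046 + - 35723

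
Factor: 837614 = 2^1*23^1 *131^1*139^1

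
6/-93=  - 2/31 = - 0.06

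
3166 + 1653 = 4819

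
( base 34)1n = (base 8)71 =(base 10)57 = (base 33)1o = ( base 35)1m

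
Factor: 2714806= 2^1*29^1 * 46807^1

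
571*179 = 102209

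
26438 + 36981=63419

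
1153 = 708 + 445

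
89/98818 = 89/98818 = 0.00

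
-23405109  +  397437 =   -  23007672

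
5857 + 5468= 11325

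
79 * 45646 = 3606034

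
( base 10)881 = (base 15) 3DB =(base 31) sd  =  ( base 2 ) 1101110001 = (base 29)11b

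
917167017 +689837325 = 1607004342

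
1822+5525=7347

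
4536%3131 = 1405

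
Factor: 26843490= 2^1*3^2 * 5^1*298261^1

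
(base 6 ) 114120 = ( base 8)23400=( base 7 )41052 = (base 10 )9984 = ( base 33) 95i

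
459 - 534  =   - 75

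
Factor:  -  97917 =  - 3^1*127^1*257^1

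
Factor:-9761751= - 3^2  *  101^1*10739^1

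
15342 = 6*2557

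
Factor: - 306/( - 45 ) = 2^1*5^( - 1) * 17^1=34/5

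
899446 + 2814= 902260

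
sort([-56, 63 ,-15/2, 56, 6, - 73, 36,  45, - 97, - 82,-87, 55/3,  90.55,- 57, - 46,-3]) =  [ -97, - 87  , - 82, - 73,-57,-56, - 46 ,- 15/2, - 3, 6, 55/3, 36, 45, 56, 63, 90.55] 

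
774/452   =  387/226  =  1.71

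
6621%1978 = 687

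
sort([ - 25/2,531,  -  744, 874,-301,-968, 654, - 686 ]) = [-968,-744, - 686, -301, - 25/2, 531, 654, 874] 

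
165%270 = 165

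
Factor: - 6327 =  - 3^2*19^1*37^1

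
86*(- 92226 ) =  - 7931436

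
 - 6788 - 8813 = -15601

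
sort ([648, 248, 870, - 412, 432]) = [ - 412,248,432,648,870]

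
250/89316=125/44658= 0.00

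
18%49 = 18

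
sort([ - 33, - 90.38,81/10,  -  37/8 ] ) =[ - 90.38,- 33,  -  37/8,81/10 ] 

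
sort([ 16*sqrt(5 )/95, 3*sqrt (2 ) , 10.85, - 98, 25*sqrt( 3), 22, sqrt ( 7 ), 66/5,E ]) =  [ - 98, 16*sqrt( 5)/95,sqrt( 7),  E,3*sqrt(2 ), 10.85,66/5, 22, 25*sqrt( 3) ]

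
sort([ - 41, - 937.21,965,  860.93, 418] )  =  [ - 937.21, - 41,418,860.93,965 ] 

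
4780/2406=1 + 1187/1203 = 1.99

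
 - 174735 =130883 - 305618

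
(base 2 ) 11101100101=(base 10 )1893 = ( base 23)3D7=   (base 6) 12433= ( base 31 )1U2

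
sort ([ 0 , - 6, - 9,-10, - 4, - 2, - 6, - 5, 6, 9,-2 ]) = [-10 ,-9, - 6,- 6, - 5, -4, - 2 , - 2,0, 6, 9] 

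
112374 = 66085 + 46289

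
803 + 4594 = 5397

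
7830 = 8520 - 690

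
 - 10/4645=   -  1+ 927/929=-0.00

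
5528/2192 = 691/274=2.52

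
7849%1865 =389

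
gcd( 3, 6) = 3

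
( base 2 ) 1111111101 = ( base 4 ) 33331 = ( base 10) 1021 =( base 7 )2656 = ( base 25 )1FL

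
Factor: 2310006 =2^1 * 3^1*385001^1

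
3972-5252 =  - 1280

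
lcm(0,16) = 0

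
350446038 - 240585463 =109860575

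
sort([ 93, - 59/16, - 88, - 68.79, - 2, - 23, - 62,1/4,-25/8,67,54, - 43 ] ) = [ - 88, - 68.79, - 62, - 43,-23,-59/16 , - 25/8, - 2,1/4,54,  67,93 ]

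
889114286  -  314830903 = 574283383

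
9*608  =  5472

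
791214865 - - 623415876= 1414630741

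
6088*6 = 36528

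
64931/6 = 10821 + 5/6 = 10821.83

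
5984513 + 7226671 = 13211184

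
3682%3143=539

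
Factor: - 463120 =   -  2^4 * 5^1*7^1*827^1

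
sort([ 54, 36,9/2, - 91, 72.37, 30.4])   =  [ - 91,9/2,30.4,36,54, 72.37]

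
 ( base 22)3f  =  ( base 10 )81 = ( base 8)121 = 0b1010001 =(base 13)63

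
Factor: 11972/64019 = 2^2*41^1*73^1*64019^ ( - 1)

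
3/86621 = 3/86621 =0.00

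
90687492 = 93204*973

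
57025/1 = 57025 =57025.00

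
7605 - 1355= 6250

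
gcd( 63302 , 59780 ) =2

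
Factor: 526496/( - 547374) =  - 2^4*3^(  -  1 )*16453^1*91229^( -1)  =  - 263248/273687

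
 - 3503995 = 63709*( - 55) 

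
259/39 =259/39 = 6.64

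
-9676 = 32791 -42467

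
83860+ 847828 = 931688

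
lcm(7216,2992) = 122672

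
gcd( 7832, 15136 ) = 88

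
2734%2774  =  2734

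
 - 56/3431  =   - 56/3431=- 0.02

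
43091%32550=10541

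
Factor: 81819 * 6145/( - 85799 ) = -502777755/85799 = -3^2*5^1*7^( - 2 )*17^( - 1 )*103^(-1 )*1229^1*9091^1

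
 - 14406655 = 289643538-304050193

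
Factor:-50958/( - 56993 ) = 2^1 * 3^2 * 19^1*149^1 * 56993^( - 1 )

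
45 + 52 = 97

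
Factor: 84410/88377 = 2^1 * 3^( -1) * 5^1 * 23^1  *89^( - 1)*331^( - 1 )*367^1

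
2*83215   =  166430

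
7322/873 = 7322/873 = 8.39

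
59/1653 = 59/1653 = 0.04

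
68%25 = 18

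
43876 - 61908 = -18032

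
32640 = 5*6528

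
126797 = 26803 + 99994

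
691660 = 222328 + 469332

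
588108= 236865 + 351243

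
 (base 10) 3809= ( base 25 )629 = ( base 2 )111011100001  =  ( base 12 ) 2255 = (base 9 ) 5202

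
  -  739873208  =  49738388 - 789611596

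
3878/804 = 1939/402 = 4.82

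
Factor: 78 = 2^1*3^1* 13^1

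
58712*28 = 1643936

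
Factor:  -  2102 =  - 2^1*1051^1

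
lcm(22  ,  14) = 154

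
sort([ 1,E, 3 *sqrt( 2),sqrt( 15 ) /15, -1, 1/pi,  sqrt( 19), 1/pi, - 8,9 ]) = [-8 ,-1,sqrt(15 )/15,1/pi,1/pi,  1,E, 3*sqrt(2),sqrt(19), 9]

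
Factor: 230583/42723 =761/141 =3^( - 1)*47^ (-1 )*761^1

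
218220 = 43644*5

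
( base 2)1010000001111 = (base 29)632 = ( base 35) 46P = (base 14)1C2B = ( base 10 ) 5135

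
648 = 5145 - 4497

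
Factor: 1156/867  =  4/3 =2^2 * 3^(- 1)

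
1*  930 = 930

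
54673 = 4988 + 49685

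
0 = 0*510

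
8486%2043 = 314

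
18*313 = 5634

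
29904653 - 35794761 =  - 5890108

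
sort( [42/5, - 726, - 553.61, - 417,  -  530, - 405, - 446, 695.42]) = [ - 726,-553.61,-530,-446,-417, - 405, 42/5, 695.42] 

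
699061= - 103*(-6787 ) 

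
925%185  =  0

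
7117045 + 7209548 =14326593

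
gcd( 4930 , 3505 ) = 5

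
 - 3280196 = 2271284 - 5551480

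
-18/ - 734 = 9/367=0.02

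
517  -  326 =191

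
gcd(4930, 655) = 5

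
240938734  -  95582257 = 145356477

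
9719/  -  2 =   -  9719/2 = -4859.50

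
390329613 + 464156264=854485877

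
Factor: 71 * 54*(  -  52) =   -  199368 = -  2^3*3^3*13^1*71^1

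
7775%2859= 2057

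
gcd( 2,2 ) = 2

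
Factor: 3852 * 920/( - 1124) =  - 2^3*3^2*5^1*23^1*107^1*281^( - 1 ) = - 885960/281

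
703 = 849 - 146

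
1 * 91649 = 91649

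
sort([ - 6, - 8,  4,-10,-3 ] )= [  -  10, - 8, - 6, - 3, 4]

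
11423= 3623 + 7800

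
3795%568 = 387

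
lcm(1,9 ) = 9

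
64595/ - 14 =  - 4614 + 1/14 = -4613.93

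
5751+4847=10598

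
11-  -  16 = 27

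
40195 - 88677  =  -48482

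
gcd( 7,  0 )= 7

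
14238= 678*21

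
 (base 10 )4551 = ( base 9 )6216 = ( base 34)3VT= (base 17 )fcc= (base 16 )11C7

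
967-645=322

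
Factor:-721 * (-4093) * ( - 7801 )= -7^1*29^1 * 103^1*269^1  *  4093^1 = -23021164453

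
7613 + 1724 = 9337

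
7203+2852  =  10055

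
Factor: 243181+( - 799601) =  - 2^2*5^1 * 43^1*647^1  =  -  556420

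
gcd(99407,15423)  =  1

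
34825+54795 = 89620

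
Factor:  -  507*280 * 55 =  - 7807800 = - 2^3*3^1*5^2*7^1*11^1*13^2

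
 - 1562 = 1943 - 3505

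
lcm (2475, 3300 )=9900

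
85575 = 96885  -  11310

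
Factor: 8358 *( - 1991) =-2^1*3^1*7^1*11^1 * 181^1*199^1= - 16640778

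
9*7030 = 63270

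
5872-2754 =3118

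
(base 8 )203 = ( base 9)155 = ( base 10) 131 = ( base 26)51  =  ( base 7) 245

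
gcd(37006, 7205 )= 1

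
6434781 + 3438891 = 9873672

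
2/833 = 2/833  =  0.00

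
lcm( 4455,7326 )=329670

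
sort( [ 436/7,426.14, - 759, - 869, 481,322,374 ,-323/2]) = [ - 869,-759, - 323/2, 436/7,322, 374, 426.14,481 ] 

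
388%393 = 388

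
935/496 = 935/496  =  1.89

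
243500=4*60875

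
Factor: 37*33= 3^1*11^1*37^1 = 1221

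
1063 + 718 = 1781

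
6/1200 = 1/200 = 0.01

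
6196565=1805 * 3433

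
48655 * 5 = 243275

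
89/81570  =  89/81570 = 0.00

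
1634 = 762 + 872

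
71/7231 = 71/7231 =0.01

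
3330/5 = 666 = 666.00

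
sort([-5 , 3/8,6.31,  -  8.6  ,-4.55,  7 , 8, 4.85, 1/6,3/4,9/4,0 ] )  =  [-8.6,  -  5, - 4.55 , 0, 1/6 , 3/8,3/4 , 9/4, 4.85,6.31 , 7,8 ] 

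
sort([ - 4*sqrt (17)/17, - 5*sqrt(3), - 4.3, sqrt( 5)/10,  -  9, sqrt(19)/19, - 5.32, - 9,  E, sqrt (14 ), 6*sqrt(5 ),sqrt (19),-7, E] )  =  [ - 9, - 9, - 5*sqrt(3 ), - 7,-5.32, - 4.3, - 4*sqrt( 17 )/17, sqrt( 5)/10,sqrt(19)/19, E, E,  sqrt(14 ) , sqrt( 19 ),6 * sqrt(5)]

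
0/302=0 =0.00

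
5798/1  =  5798  =  5798.00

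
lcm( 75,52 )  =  3900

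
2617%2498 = 119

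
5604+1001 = 6605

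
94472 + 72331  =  166803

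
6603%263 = 28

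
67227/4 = 16806 + 3/4 = 16806.75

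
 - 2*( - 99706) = 199412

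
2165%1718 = 447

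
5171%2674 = 2497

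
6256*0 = 0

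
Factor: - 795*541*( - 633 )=272250135 = 3^2*5^1*53^1 * 211^1*541^1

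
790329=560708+229621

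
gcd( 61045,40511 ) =1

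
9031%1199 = 638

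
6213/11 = 6213/11=564.82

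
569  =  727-158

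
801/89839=801/89839= 0.01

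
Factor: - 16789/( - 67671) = 3^( - 2)*73^(-1 ) * 163^1 = 163/657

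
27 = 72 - 45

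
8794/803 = 10+764/803 =10.95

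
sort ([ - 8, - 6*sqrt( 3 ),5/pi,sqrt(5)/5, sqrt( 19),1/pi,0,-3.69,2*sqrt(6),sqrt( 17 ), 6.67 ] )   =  [ - 6*sqrt( 3 ),  -  8, - 3.69,0,1/pi, sqrt( 5 )/5,  5/pi,sqrt(17),sqrt(19),2*sqrt(6 ),6.67 ]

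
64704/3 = 21568= 21568.00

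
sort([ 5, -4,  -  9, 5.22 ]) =[  -  9, - 4  ,  5,5.22] 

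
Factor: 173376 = 2^6*3^2 * 7^1*43^1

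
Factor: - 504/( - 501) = 2^3 * 3^1*7^1*167^( - 1) = 168/167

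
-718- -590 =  - 128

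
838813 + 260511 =1099324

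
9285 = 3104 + 6181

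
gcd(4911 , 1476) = 3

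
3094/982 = 1547/491 = 3.15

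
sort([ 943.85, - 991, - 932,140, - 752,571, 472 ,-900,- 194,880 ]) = [ - 991, - 932, - 900, - 752,-194,140,472, 571, 880,943.85]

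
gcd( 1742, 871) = 871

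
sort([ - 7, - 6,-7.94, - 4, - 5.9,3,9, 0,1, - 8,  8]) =[ - 8, - 7.94, - 7,  -  6, - 5.9, - 4,0,1,3,8, 9 ]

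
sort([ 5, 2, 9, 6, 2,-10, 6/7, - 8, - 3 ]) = [ - 10,-8, - 3, 6/7,  2, 2 , 5, 6,9 ]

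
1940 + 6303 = 8243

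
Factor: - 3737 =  - 37^1*101^1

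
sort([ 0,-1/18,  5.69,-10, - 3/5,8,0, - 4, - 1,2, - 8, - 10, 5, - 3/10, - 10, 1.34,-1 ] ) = [  -  10, - 10,-10, - 8, - 4,-1,- 1, - 3/5 ,-3/10,-1/18, 0,0,1.34,2,5,5.69,8]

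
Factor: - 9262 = -2^1 * 11^1 * 421^1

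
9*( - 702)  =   - 6318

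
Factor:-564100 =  - 2^2 * 5^2*5641^1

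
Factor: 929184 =2^5*3^1 * 9679^1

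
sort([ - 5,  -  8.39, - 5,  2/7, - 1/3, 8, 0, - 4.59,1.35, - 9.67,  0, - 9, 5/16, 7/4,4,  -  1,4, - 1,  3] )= [  -  9.67, - 9,- 8.39, - 5 , -5,  -  4.59, - 1, - 1, - 1/3,  0, 0, 2/7,  5/16,1.35,  7/4,  3, 4,  4, 8] 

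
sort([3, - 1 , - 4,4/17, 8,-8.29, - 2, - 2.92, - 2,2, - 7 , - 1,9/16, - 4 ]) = [ - 8.29,  -  7, - 4, - 4, - 2.92, - 2,- 2, - 1, - 1, 4/17 , 9/16, 2,  3,8] 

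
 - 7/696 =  - 1  +  689/696 = -  0.01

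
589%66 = 61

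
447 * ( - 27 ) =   -  12069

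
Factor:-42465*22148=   -  940514820 = - 2^2*3^1*5^1*7^2*19^1*113^1*149^1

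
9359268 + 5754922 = 15114190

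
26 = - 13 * ( - 2) 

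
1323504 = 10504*126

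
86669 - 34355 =52314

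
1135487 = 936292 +199195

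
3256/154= 148/7 = 21.14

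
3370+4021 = 7391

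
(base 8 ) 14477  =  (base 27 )8na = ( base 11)4946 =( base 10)6463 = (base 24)b57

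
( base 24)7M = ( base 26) 78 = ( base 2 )10111110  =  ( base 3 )21001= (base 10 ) 190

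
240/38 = 120/19= 6.32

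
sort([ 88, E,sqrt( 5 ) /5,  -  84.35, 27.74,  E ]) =[ - 84.35,sqrt( 5) /5 , E , E, 27.74,88]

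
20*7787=155740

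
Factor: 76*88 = 2^5*11^1*19^1 = 6688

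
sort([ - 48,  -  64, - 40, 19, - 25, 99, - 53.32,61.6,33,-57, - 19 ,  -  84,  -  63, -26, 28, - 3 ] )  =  [ - 84, - 64, - 63 , - 57,-53.32 , - 48, - 40, - 26,  -  25, - 19, -3,  19,  28,33, 61.6,99 ] 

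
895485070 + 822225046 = 1717710116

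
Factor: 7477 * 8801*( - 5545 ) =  - 364889151965 = - 5^1 *13^1*677^1 * 1109^1*7477^1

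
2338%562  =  90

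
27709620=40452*685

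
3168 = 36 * 88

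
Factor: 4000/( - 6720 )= -25/42 =-  2^( - 1) * 3^( - 1 ) * 5^2*7^(-1 ) 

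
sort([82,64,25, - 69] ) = [ - 69,25,  64,82] 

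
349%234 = 115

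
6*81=486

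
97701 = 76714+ 20987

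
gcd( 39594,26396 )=13198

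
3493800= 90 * 38820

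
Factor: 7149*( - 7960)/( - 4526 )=2^2*3^1*5^1 * 31^( - 1)  *73^( - 1) * 199^1*2383^1 = 28453020/2263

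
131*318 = 41658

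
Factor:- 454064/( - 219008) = 481/232=2^(-3 )*13^1* 29^(-1) * 37^1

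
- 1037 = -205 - 832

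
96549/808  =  96549/808 = 119.49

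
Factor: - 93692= - 2^2*59^1*397^1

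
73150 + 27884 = 101034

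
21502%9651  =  2200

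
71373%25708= 19957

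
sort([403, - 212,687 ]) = [  -  212,403,687]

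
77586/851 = 77586/851 = 91.17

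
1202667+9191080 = 10393747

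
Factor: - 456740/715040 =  - 557/872=- 2^( - 3)*109^ (  -  1)*557^1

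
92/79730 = 46/39865 = 0.00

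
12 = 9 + 3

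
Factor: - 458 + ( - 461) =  - 919^1 = -919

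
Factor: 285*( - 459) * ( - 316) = 41337540 = 2^2*3^4*5^1*17^1*19^1*79^1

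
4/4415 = 4/4415 = 0.00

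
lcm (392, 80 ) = 3920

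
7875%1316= 1295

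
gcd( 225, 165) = 15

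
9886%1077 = 193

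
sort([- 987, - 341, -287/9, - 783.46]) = [ -987 , - 783.46, - 341, - 287/9 ]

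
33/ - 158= - 33/158 = -0.21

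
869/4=869/4 =217.25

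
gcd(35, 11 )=1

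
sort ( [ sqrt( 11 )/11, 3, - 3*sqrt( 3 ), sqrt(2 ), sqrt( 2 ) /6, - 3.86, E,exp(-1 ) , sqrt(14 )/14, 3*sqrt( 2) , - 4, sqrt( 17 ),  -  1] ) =[ - 3*sqrt( 3) ,  -  4,-3.86, - 1,  sqrt( 2)/6,sqrt( 14 )/14,  sqrt(11)/11, exp( - 1 ), sqrt(2 ),E, 3, sqrt(17)  ,  3*sqrt( 2 )] 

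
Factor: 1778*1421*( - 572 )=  - 2^3*7^3*11^1*13^1*29^1*127^1 = -  1445179736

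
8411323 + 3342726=11754049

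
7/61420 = 7/61420 = 0.00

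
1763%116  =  23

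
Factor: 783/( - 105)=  - 3^2*5^( - 1) *7^( - 1)*29^1 = - 261/35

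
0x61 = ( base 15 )67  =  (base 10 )97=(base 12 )81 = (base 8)141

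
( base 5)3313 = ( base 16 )1CA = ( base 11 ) 387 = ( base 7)1223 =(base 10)458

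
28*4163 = 116564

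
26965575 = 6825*3951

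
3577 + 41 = 3618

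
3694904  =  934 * 3956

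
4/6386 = 2/3193  =  0.00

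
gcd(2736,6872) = 8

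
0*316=0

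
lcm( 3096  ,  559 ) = 40248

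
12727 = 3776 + 8951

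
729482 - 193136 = 536346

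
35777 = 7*5111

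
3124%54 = 46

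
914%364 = 186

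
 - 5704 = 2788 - 8492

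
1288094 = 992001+296093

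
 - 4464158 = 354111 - 4818269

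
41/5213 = 41/5213= 0.01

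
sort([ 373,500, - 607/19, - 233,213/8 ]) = [ - 233, - 607/19,213/8, 373,  500]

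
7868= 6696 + 1172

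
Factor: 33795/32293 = 45/43 = 3^2*5^1*43^( -1)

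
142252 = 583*244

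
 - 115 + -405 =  - 520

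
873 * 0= 0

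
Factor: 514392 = 2^3*3^1*21433^1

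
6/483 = 2/161=0.01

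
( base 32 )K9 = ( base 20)1C9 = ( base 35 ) IJ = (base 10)649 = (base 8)1211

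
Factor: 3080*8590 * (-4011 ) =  - 2^4*3^1*5^2*7^2*11^1*191^1*859^1 =- 106119829200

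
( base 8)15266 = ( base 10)6838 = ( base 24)BKM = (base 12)3B5A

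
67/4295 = 67/4295 = 0.02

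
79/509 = 79/509 = 0.16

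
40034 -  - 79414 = 119448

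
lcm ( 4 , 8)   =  8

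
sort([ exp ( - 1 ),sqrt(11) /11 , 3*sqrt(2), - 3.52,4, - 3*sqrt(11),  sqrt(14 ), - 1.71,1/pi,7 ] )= [ - 3* sqrt(11), - 3.52, - 1.71, sqrt(11 ) /11,1/pi,exp(- 1), sqrt ( 14), 4, 3*sqrt(2),7 ] 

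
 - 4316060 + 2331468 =-1984592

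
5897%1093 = 432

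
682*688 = 469216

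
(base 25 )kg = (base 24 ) lc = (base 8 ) 1004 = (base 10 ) 516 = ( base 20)15G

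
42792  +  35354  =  78146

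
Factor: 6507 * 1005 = 3^4*5^1 * 67^1*241^1 = 6539535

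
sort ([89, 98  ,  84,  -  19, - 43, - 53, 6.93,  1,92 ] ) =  [ - 53,  -  43, - 19 , 1,6.93, 84, 89, 92, 98]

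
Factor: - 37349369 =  - 647^1*57727^1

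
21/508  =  21/508 =0.04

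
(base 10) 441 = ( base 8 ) 671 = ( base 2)110111001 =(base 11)371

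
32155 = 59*545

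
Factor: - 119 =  - 7^1*17^1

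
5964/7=852 = 852.00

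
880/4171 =880/4171 = 0.21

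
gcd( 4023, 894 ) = 447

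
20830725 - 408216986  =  -387386261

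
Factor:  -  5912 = -2^3*739^1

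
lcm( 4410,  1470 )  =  4410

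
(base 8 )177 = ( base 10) 127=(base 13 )9a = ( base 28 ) 4f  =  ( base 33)3S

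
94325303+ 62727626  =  157052929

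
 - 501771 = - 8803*57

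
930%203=118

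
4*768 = 3072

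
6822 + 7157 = 13979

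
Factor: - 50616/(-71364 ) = 222/313 = 2^1*3^1*37^1*313^( - 1 )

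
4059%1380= 1299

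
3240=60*54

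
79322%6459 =1814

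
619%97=37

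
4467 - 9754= - 5287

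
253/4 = 253/4 = 63.25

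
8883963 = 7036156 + 1847807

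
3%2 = 1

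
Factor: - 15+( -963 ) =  - 2^1*3^1 * 163^1 = - 978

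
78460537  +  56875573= 135336110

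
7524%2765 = 1994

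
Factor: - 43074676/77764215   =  -2^2 * 3^( - 1)* 5^(-1) * 23^1*83^1*5641^1 * 5184281^( - 1)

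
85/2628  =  85/2628  =  0.03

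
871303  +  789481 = 1660784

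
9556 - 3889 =5667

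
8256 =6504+1752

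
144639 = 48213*3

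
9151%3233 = 2685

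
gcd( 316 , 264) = 4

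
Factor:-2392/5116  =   - 598/1279 = - 2^1*13^1*23^1*1279^ ( - 1) 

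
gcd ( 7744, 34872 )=8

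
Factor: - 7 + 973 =966 = 2^1* 3^1*7^1*23^1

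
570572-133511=437061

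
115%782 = 115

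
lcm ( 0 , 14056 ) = 0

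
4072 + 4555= 8627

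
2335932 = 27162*86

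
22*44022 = 968484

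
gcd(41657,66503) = 1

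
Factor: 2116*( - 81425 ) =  - 172295300 = - 2^2*5^2*23^2*3257^1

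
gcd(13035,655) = 5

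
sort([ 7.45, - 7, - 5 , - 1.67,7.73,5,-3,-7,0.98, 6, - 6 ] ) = [ - 7, - 7,-6,-5, - 3, - 1.67,0.98,5,6, 7.45 , 7.73 ] 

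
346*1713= 592698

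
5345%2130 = 1085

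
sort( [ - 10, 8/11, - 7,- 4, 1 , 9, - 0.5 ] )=[ - 10,  -  7, - 4, - 0.5,8/11, 1, 9] 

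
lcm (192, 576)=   576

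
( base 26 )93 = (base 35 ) 6R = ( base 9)283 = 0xed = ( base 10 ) 237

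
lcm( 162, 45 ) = 810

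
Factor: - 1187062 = -2^1*593531^1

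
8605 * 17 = 146285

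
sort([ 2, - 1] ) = [-1,2 ]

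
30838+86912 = 117750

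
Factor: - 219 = -3^1*73^1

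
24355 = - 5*( - 4871)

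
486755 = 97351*5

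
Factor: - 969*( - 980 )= 949620 = 2^2*3^1*5^1*7^2*17^1*19^1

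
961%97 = 88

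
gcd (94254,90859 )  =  1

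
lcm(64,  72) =576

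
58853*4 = 235412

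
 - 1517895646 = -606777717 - 911117929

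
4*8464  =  33856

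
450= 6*75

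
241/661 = 241/661=0.36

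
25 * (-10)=- 250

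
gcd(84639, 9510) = 951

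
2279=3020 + -741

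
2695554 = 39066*69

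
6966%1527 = 858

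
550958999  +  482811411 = 1033770410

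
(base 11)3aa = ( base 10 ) 483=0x1E3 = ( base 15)223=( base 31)FI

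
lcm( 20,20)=20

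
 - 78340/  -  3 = 78340/3 = 26113.33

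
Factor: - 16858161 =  - 3^2*331^1 *5659^1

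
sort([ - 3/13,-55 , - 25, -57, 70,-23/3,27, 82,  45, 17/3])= [ - 57,-55,- 25,-23/3, - 3/13, 17/3, 27,45, 70, 82] 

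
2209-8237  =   - 6028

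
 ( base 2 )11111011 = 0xfb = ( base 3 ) 100022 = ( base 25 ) a1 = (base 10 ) 251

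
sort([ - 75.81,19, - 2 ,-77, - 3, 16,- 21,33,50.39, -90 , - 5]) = [ - 90, - 77, - 75.81, - 21, - 5, - 3, - 2, 16, 19,33,50.39]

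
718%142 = 8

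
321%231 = 90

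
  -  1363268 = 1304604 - 2667872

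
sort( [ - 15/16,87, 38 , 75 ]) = [ - 15/16 , 38,75,  87]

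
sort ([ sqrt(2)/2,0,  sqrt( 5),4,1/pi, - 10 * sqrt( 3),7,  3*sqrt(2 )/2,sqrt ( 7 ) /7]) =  [ - 10*sqrt (3 ),0,  1/pi,sqrt(7 ) /7, sqrt( 2)/2,3*sqrt( 2 ) /2, sqrt ( 5 ),4, 7]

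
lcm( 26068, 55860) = 391020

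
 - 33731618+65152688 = 31421070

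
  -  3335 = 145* ( - 23)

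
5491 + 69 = 5560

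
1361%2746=1361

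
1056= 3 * 352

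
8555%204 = 191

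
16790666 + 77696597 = 94487263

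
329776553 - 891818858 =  - 562042305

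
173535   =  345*503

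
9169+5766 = 14935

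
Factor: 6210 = 2^1*3^3 * 5^1*23^1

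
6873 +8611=15484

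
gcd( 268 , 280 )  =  4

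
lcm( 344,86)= 344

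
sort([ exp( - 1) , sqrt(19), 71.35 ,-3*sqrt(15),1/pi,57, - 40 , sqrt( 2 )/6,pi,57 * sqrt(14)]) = [ - 40,  -  3 * sqrt(15),sqrt( 2)/6 , 1/pi,exp( - 1), pi,sqrt(19),57, 71.35, 57*sqrt(14)]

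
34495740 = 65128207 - 30632467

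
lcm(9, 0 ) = 0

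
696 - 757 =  - 61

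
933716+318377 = 1252093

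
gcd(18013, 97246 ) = 1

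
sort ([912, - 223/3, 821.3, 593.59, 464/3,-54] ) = [ -223/3, - 54, 464/3, 593.59,821.3, 912 ] 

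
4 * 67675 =270700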